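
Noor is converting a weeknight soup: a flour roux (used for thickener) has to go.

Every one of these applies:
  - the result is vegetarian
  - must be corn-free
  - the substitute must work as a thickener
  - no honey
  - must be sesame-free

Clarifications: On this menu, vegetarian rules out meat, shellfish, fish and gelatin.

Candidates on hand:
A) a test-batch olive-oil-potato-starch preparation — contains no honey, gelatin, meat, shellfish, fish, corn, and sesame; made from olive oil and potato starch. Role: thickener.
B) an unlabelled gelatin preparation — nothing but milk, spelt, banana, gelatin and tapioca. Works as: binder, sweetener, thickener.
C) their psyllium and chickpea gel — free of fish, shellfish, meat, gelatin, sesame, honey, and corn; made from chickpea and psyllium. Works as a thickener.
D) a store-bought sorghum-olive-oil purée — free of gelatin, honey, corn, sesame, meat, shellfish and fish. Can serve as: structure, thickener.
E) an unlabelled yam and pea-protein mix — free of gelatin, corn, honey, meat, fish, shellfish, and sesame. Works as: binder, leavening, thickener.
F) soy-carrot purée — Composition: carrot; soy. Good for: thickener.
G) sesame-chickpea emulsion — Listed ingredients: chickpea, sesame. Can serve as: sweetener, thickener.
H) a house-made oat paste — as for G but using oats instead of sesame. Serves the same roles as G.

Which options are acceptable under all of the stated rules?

A, C, D, E, F, H

A: every rule checks out — valid
B: has gelatin, so not vegetarian — no
C: all constraints satisfied — OK
D: works as a thickener, vegetarian, no sesame — keep
E: works as a thickener, no honey, no sesame — valid
F: only soy and carrot; none excluded — valid
G: has sesame, so not sesame-free — out
H: no corn, vegetarian — valid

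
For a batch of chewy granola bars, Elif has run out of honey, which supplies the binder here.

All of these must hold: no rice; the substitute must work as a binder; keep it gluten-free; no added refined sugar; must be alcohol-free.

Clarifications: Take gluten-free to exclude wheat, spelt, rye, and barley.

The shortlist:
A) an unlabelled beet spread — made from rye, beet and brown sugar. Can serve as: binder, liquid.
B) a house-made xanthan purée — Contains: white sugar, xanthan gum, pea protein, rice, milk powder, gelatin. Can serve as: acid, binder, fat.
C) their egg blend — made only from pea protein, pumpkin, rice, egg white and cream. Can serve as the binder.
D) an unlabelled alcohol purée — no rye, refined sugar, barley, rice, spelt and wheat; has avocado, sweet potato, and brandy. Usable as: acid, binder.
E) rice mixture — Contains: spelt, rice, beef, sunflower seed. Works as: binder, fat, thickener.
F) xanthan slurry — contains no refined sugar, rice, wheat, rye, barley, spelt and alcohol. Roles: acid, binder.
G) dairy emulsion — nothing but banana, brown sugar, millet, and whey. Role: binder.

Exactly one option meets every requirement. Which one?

F

A: has rye, so not gluten-free; has brown sugar, so not no-added-sugar — out
B: has white sugar, so not no-added-sugar; has rice, so not rice-free — out
C: has rice, so not rice-free — reject
D: has brandy, so not alcohol-free — reject
E: has spelt, so not gluten-free; has rice, so not rice-free — out
F: gluten-free, no refined sugar — keep
G: has brown sugar, so not no-added-sugar — reject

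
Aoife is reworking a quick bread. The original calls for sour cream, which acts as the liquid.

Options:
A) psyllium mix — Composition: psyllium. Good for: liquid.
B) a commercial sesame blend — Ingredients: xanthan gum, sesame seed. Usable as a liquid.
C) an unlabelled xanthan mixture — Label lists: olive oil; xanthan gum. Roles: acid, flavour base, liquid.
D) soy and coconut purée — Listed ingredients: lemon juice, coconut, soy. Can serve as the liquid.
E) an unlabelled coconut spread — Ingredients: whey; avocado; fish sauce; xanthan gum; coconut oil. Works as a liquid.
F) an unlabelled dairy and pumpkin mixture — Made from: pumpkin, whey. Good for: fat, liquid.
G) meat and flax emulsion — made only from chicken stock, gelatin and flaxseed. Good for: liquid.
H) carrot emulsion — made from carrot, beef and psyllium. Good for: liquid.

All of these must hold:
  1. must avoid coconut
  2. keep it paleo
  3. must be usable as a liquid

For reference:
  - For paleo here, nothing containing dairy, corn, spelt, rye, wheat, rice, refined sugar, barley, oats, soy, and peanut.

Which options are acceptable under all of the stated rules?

A: all constraints satisfied — keep
B: only sesame seed and xanthan gum; none excluded — keep
C: every rule checks out — valid
D: has soy, so not paleo; has coconut, so not coconut-free — no
E: has whey, so not paleo; has coconut oil, so not coconut-free — reject
F: has whey, so not paleo — out
G: paleo, no coconut — keep
H: only beef, psyllium, and carrot; none excluded — valid

A, B, C, G, H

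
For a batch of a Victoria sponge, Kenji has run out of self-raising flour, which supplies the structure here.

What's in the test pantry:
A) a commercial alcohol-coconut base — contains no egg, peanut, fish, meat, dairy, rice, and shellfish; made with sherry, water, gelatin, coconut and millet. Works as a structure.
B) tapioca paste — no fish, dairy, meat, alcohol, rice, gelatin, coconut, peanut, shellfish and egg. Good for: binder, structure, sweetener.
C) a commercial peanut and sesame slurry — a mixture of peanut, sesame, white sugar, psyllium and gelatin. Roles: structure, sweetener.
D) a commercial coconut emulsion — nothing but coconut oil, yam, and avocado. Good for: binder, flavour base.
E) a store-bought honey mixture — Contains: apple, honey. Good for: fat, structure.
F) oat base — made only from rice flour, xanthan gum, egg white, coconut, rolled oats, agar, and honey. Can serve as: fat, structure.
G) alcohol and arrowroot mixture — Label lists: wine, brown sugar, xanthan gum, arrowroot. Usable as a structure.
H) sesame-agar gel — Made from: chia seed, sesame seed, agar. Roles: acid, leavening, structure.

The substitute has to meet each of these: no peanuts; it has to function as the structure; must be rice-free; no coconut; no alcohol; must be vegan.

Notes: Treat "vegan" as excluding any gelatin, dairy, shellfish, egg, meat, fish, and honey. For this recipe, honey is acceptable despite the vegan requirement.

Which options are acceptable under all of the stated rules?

B, E, H

A: has gelatin, so not vegan; has coconut, so not coconut-free (and 1 more) — out
B: works as a structure, no alcohol, no peanut — OK
C: has gelatin, so not vegan; has peanut, so not peanut-free — reject
D: not usable as a structure; has coconut oil, so not coconut-free — reject
E: honey is permitted under the vegan carve-out; nothing else excluded — keep
F: has egg white, so not vegan; has coconut, so not coconut-free (and 1 more) — no
G: has wine, so not alcohol-free — out
H: only sesame seed, chia seed, and agar; none excluded — keep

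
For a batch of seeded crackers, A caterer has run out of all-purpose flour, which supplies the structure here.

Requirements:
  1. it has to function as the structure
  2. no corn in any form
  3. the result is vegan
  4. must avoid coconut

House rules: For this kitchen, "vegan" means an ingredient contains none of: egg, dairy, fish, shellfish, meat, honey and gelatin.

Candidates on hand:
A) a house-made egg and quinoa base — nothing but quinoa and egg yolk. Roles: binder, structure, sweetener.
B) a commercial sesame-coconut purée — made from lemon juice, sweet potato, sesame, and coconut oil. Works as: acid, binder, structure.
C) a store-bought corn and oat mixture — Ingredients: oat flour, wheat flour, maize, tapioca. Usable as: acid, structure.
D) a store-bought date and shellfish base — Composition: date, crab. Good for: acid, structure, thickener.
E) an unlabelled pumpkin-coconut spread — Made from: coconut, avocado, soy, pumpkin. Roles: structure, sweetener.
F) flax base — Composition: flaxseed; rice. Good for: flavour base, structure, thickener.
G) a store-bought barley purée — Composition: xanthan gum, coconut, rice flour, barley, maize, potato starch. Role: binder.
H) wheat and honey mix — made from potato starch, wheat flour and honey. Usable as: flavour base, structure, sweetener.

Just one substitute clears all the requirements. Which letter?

F

A: has egg yolk, so not vegan — reject
B: has coconut oil, so not coconut-free — no
C: has maize, so not corn-free — reject
D: has crab, so not vegan — reject
E: has coconut, so not coconut-free — reject
F: only rice and flaxseed; none excluded — OK
G: not usable as a structure; has coconut, so not coconut-free (and 1 more) — no
H: has honey, so not vegan — no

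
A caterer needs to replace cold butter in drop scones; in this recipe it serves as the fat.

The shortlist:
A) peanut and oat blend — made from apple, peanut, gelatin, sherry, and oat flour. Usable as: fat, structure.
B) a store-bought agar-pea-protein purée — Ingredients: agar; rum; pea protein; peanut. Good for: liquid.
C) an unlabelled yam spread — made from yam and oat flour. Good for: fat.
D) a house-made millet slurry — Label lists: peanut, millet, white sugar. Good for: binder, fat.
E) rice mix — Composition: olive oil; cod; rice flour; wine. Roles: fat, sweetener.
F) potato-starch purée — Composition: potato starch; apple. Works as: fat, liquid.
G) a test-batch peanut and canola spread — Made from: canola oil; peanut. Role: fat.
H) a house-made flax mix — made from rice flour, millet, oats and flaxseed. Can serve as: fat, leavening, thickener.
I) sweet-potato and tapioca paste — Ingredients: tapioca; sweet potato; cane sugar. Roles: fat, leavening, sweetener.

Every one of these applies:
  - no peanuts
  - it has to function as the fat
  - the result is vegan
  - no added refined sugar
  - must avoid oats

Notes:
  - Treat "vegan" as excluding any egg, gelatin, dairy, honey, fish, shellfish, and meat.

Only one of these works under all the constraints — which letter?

A: has gelatin, so not vegan; has peanut, so not peanut-free (and 1 more) — reject
B: not usable as a fat; has peanut, so not peanut-free — no
C: has oat flour, so not oat-free — reject
D: has peanut, so not peanut-free; has white sugar, so not no-added-sugar — out
E: has cod, so not vegan — out
F: only apple and potato starch; none excluded — keep
G: has peanut, so not peanut-free — out
H: has oats, so not oat-free — no
I: has cane sugar, so not no-added-sugar — out

F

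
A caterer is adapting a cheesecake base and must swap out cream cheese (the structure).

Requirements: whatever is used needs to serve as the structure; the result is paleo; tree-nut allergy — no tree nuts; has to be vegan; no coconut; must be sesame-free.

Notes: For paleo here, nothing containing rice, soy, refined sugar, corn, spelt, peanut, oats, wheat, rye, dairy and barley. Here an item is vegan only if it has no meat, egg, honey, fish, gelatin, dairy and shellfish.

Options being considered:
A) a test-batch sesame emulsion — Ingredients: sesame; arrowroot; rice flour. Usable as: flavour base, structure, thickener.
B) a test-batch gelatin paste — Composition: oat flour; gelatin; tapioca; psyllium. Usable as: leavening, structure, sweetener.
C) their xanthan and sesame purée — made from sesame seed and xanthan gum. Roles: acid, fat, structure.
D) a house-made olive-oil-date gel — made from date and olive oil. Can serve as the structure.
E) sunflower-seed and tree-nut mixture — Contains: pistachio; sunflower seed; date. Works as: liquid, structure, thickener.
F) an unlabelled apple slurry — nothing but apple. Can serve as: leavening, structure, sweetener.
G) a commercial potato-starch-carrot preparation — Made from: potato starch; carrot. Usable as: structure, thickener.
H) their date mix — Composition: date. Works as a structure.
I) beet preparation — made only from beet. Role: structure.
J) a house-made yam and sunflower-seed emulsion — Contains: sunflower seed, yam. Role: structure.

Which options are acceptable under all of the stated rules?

A: has rice flour, so not paleo; has sesame, so not sesame-free — reject
B: has oat flour, so not paleo; has gelatin, so not vegan — no
C: has sesame seed, so not sesame-free — no
D: vegan, paleo — OK
E: has pistachio, so not tree-nut-free — no
F: only apple; none excluded — OK
G: only carrot and potato starch; none excluded — OK
H: no tree nuts, paleo — keep
I: only beet; none excluded — keep
J: nothing on the exclusion list — valid

D, F, G, H, I, J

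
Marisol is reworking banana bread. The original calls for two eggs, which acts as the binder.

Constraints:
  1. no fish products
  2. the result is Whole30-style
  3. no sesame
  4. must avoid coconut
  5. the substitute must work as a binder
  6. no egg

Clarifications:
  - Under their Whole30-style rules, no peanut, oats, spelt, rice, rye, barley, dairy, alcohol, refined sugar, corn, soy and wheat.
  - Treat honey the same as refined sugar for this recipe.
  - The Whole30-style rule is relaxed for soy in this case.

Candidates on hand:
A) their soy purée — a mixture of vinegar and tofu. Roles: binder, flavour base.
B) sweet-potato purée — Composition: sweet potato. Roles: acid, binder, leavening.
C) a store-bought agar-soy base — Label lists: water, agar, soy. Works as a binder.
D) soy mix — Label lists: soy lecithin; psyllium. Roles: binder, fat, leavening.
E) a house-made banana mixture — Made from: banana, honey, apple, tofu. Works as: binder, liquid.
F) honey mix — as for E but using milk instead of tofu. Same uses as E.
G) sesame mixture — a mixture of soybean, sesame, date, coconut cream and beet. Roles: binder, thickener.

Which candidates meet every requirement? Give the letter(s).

A: soy is permitted under the Whole30-style carve-out; nothing else excluded — valid
B: Whole30-style, no sesame — OK
C: soy is permitted under the Whole30-style carve-out; nothing else excluded — keep
D: soy is permitted under the Whole30-style carve-out; nothing else excluded — keep
E: has honey, so not Whole30-style — reject
F: has milk, so not Whole30-style — reject
G: has sesame, so not sesame-free; has coconut cream, so not coconut-free — reject

A, B, C, D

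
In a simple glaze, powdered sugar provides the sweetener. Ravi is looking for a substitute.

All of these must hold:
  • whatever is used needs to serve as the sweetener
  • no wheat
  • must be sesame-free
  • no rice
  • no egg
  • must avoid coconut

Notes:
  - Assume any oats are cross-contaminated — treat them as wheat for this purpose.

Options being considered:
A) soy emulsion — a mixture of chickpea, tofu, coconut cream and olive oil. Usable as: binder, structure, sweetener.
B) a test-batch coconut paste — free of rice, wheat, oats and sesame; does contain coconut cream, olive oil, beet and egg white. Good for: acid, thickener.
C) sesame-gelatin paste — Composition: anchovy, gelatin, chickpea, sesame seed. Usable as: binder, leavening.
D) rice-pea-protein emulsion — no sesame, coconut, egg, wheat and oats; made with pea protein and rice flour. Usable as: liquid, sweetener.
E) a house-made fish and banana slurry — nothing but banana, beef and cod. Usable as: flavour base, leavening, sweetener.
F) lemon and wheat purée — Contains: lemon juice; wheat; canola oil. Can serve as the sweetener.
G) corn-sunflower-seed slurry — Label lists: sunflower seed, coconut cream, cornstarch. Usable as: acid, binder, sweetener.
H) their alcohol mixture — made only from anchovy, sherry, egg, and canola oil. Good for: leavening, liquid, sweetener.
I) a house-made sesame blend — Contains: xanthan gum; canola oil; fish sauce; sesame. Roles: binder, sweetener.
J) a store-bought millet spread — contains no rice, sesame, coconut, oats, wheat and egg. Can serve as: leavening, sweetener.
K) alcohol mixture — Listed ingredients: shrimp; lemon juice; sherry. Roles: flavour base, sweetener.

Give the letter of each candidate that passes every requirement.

E, J, K

A: has coconut cream, so not coconut-free — reject
B: not usable as a sweetener; has coconut cream, so not coconut-free (and 1 more) — no
C: not usable as a sweetener; has sesame seed, so not sesame-free — no
D: has rice flour, so not rice-free — reject
E: only cod, beef and banana; none excluded — keep
F: has wheat, so not wheat-free — reject
G: has coconut cream, so not coconut-free — no
H: has egg, so not egg-free — no
I: has sesame, so not sesame-free — out
J: no sesame, no coconut — OK
K: no coconut, no egg — valid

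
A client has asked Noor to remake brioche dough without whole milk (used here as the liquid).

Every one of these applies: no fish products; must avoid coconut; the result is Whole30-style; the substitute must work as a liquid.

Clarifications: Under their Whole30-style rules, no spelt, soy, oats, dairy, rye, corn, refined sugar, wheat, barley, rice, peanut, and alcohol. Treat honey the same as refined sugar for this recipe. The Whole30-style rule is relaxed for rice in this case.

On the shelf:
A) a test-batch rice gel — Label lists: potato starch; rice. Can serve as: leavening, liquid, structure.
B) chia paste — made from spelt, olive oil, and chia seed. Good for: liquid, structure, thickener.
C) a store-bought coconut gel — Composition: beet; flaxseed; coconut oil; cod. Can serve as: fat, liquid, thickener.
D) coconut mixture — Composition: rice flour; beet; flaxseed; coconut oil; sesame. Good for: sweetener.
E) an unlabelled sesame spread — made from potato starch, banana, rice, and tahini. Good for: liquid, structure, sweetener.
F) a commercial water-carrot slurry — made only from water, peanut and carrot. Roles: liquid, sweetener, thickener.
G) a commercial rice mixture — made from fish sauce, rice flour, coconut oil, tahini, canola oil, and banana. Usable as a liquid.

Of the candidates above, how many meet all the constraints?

A: rice is permitted under the Whole30-style carve-out; nothing else excluded — keep
B: has spelt, so not Whole30-style — no
C: has cod, so not fish-free; has coconut oil, so not coconut-free — reject
D: not usable as a liquid; has coconut oil, so not coconut-free — out
E: rice is permitted under the Whole30-style carve-out; nothing else excluded — keep
F: has peanut, so not Whole30-style — reject
G: has fish sauce, so not fish-free; has coconut oil, so not coconut-free — no

2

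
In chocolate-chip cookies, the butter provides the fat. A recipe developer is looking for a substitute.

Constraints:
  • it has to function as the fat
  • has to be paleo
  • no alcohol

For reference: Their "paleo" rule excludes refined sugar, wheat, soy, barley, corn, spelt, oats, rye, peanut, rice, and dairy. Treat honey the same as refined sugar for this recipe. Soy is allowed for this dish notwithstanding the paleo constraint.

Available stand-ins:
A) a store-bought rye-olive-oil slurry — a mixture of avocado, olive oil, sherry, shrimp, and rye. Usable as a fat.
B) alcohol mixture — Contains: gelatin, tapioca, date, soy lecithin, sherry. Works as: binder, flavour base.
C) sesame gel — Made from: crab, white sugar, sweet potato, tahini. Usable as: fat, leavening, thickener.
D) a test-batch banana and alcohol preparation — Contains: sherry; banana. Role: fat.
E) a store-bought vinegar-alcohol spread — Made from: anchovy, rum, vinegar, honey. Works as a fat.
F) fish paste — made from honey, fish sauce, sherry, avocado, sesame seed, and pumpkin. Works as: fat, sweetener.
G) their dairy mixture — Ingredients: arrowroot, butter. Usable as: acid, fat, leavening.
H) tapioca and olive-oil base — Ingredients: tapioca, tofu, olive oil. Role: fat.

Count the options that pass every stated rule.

1

A: has rye, so not paleo; has sherry, so not alcohol-free — out
B: not usable as a fat; has sherry, so not alcohol-free — reject
C: has white sugar, so not paleo — reject
D: has sherry, so not alcohol-free — out
E: has honey, so not paleo; has rum, so not alcohol-free — no
F: has honey, so not paleo; has sherry, so not alcohol-free — no
G: has butter, so not paleo — no
H: soy is permitted under the paleo carve-out; nothing else excluded — OK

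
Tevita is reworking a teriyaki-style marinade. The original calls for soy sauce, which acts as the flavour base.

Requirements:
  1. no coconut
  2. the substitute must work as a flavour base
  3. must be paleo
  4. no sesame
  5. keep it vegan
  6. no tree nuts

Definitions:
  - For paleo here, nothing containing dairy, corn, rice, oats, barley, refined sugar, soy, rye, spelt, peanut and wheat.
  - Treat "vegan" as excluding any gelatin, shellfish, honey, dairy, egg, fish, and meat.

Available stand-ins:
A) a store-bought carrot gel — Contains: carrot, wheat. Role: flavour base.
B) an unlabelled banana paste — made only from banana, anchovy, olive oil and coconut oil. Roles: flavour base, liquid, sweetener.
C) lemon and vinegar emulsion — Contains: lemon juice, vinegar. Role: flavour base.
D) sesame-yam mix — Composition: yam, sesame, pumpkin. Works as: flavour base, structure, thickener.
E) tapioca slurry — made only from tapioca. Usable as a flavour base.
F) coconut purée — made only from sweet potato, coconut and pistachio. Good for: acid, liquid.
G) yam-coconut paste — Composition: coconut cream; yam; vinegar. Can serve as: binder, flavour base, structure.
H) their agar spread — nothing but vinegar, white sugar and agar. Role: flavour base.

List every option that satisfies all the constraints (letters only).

A: has wheat, so not paleo — no
B: has anchovy, so not vegan; has coconut oil, so not coconut-free — out
C: no sesame, no coconut — valid
D: has sesame, so not sesame-free — no
E: every rule checks out — valid
F: not usable as a flavour base; has pistachio, so not tree-nut-free (and 1 more) — out
G: has coconut cream, so not coconut-free — no
H: has white sugar, so not paleo — no

C, E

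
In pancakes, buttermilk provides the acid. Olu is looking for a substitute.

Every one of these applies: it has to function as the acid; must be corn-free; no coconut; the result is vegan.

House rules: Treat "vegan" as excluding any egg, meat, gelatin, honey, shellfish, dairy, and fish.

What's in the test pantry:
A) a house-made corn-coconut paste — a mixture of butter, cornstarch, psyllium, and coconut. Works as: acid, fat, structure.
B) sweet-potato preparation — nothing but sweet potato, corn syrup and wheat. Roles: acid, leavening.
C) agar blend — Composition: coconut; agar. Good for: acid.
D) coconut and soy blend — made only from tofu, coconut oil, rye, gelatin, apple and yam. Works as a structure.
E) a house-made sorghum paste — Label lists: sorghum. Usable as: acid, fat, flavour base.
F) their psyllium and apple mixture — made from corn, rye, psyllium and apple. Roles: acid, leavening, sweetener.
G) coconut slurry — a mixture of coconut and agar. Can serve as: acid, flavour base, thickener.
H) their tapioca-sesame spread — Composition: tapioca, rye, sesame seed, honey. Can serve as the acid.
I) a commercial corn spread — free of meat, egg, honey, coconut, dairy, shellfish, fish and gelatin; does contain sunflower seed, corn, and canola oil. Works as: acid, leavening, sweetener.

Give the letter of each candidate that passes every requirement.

A: has butter, so not vegan; has cornstarch, so not corn-free (and 1 more) — reject
B: has corn syrup, so not corn-free — no
C: has coconut, so not coconut-free — reject
D: not usable as an acid; has gelatin, so not vegan (and 1 more) — reject
E: nothing on the exclusion list — valid
F: has corn, so not corn-free — no
G: has coconut, so not coconut-free — out
H: has honey, so not vegan — out
I: has corn, so not corn-free — out

E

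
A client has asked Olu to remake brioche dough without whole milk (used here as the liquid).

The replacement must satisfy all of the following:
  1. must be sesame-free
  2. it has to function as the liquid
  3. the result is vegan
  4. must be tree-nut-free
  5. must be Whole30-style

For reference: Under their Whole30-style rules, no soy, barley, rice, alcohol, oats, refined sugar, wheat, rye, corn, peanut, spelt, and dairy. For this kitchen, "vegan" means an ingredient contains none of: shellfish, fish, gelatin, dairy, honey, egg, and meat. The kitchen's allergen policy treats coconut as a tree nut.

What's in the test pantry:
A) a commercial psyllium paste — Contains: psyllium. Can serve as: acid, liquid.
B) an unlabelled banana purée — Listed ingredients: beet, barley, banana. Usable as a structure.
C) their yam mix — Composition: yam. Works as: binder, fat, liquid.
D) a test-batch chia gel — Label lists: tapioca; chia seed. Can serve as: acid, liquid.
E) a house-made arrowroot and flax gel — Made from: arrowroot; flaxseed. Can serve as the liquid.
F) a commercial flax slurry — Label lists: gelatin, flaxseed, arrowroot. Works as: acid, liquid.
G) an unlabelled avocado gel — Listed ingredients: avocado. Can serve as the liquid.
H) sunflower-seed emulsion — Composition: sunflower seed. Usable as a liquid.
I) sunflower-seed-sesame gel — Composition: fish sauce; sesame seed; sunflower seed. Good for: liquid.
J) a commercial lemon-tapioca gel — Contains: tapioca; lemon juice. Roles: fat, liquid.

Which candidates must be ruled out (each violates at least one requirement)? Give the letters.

A: nothing on the exclusion list — keep
B: not usable as a liquid; has barley, so not Whole30-style — no
C: all constraints satisfied — keep
D: works as a liquid, vegan, no sesame — valid
E: tree-nut-free, no sesame — keep
F: has gelatin, so not vegan — reject
G: only avocado; none excluded — valid
H: works as a liquid, no sesame, tree-nut-free — valid
I: has fish sauce, so not vegan; has sesame seed, so not sesame-free — out
J: only tapioca and lemon juice; none excluded — OK

B, F, I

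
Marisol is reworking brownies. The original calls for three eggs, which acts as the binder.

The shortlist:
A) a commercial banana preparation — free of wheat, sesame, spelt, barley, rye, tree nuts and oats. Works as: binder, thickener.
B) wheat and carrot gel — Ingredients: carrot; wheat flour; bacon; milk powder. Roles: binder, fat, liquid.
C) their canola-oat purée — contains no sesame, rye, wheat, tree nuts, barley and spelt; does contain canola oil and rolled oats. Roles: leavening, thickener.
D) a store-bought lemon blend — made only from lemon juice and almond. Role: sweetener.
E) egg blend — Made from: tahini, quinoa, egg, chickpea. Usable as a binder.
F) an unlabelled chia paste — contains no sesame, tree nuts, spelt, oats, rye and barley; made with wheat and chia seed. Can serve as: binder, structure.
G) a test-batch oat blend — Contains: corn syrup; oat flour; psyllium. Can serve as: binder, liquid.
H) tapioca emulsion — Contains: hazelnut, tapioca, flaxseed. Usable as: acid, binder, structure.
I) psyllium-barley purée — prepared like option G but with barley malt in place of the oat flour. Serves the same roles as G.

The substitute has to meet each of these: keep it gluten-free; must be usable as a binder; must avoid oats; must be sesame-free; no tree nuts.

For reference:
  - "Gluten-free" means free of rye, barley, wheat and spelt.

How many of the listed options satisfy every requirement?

1

A: works as a binder, no tree nuts, gluten-free — keep
B: has wheat flour, so not gluten-free — out
C: not usable as a binder; has rolled oats, so not oat-free — out
D: not usable as a binder; has almond, so not tree-nut-free — no
E: has tahini, so not sesame-free — reject
F: has wheat, so not gluten-free — reject
G: has oat flour, so not oat-free — reject
H: has hazelnut, so not tree-nut-free — no
I: has barley malt, so not gluten-free — no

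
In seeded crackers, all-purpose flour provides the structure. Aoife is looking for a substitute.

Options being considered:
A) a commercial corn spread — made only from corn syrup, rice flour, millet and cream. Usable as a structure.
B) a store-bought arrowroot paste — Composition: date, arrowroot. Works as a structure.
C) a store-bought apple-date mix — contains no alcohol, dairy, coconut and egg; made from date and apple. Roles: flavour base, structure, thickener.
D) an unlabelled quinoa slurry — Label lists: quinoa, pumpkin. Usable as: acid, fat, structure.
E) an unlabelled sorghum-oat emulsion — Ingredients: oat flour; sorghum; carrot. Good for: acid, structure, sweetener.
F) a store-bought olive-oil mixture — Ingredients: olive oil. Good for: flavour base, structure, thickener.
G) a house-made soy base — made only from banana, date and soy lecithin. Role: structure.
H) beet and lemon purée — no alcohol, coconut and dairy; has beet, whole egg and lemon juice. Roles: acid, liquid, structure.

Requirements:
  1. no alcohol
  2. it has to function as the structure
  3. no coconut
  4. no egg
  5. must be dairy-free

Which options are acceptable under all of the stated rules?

A: has cream, so not dairy-free — out
B: works as a structure, no dairy, no alcohol — OK
C: every rule checks out — OK
D: every rule checks out — valid
E: only oat flour, carrot, and sorghum; none excluded — keep
F: only olive oil; none excluded — keep
G: no alcohol, no dairy — valid
H: has whole egg, so not egg-free — out

B, C, D, E, F, G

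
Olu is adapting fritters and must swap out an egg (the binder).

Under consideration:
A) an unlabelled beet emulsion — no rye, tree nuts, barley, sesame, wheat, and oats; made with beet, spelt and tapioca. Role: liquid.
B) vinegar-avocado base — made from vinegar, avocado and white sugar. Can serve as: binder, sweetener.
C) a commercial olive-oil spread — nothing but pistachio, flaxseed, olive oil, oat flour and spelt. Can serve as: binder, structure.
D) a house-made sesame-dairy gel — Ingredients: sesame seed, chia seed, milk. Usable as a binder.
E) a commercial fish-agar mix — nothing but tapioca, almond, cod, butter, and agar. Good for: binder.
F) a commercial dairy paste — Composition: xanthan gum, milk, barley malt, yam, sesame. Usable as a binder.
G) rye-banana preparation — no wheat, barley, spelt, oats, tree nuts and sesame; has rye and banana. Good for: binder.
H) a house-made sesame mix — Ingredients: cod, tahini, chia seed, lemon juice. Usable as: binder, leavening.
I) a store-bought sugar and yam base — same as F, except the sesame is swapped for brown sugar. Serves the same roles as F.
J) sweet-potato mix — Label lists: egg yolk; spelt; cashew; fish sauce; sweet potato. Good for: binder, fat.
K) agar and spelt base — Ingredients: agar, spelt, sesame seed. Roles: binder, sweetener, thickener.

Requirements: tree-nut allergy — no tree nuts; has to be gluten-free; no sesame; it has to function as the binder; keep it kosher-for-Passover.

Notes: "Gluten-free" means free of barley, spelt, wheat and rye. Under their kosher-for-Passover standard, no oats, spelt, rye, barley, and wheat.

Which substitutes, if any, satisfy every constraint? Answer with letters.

A: not usable as a binder; has spelt, so not gluten-free (and 1 more) — out
B: only white sugar, vinegar, and avocado; none excluded — valid
C: has spelt, so not gluten-free; has oat flour, so not kosher-for-Passover (and 1 more) — reject
D: has sesame seed, so not sesame-free — reject
E: has almond, so not tree-nut-free — out
F: has barley malt, so not gluten-free; has barley malt, so not kosher-for-Passover (and 1 more) — no
G: has rye, so not gluten-free; has rye, so not kosher-for-Passover — reject
H: has tahini, so not sesame-free — out
I: has barley malt, so not gluten-free; has barley malt, so not kosher-for-Passover — no
J: has spelt, so not gluten-free; has spelt, so not kosher-for-Passover (and 1 more) — reject
K: has spelt, so not gluten-free; has spelt, so not kosher-for-Passover (and 1 more) — out

B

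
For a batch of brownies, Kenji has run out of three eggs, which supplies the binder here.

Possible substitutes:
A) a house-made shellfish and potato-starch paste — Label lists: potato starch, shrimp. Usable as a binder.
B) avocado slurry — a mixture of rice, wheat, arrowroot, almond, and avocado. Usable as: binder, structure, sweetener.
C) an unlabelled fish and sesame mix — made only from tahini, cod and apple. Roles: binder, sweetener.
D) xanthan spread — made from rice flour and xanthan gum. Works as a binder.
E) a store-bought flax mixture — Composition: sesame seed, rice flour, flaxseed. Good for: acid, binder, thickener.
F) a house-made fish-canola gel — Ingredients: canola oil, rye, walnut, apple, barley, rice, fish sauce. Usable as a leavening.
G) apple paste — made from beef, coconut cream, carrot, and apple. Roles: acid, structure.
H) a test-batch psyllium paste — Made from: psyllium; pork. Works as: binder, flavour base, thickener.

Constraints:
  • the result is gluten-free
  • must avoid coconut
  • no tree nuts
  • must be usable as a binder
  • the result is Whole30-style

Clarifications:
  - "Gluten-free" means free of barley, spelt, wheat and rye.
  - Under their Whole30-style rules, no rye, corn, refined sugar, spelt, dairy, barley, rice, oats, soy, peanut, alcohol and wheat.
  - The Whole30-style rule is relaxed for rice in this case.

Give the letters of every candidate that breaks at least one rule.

A: only shrimp and potato starch; none excluded — OK
B: has wheat, so not gluten-free; has wheat, so not Whole30-style (and 1 more) — no
C: only cod, tahini and apple; none excluded — keep
D: rice is permitted under the Whole30-style carve-out; nothing else excluded — valid
E: rice is permitted under the Whole30-style carve-out; nothing else excluded — OK
F: not usable as a binder; has barley, so not gluten-free (and 2 more) — reject
G: not usable as a binder; has coconut cream, so not coconut-free — reject
H: all constraints satisfied — OK

B, F, G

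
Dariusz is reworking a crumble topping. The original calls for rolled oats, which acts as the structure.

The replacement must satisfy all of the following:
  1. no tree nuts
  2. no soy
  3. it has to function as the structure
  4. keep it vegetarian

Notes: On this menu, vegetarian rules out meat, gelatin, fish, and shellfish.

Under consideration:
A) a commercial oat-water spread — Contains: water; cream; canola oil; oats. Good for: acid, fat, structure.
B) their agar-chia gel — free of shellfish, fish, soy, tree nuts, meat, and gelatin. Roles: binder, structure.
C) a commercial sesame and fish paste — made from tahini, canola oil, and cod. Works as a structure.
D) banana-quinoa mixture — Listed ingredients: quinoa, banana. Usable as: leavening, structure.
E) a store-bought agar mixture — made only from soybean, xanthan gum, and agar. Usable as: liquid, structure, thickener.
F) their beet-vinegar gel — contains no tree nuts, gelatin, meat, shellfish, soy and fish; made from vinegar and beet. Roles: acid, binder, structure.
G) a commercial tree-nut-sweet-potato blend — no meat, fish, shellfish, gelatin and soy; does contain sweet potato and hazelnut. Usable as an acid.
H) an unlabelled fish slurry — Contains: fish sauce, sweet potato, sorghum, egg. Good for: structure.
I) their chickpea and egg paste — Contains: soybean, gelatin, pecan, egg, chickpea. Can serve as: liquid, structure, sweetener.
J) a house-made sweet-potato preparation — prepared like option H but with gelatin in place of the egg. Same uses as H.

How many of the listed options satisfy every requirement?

A: cream and oats etc. — none of it excluded — keep
B: nothing on the exclusion list — keep
C: has cod, so not vegetarian — out
D: only banana and quinoa; none excluded — OK
E: has soybean, so not soy-free — no
F: all constraints satisfied — keep
G: not usable as a structure; has hazelnut, so not tree-nut-free — out
H: has fish sauce, so not vegetarian — reject
I: has gelatin, so not vegetarian; has soybean, so not soy-free (and 1 more) — no
J: has fish sauce, so not vegetarian — no

4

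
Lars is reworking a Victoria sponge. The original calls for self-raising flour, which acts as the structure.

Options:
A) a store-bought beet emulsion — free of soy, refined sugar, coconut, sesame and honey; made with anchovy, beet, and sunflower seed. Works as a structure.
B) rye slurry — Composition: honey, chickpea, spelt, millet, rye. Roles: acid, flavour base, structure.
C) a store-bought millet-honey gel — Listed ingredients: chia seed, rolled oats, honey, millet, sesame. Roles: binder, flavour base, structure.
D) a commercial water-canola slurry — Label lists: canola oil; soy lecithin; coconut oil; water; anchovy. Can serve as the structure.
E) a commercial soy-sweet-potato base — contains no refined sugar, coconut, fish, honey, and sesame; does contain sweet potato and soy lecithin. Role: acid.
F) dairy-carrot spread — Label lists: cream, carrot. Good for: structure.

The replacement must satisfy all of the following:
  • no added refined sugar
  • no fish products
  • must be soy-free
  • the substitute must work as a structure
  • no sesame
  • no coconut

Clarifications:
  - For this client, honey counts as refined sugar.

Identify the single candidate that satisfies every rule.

A: has anchovy, so not fish-free — no
B: has honey, so not no-added-sugar — no
C: has honey, so not no-added-sugar; has sesame, so not sesame-free — out
D: has anchovy, so not fish-free; has coconut oil, so not coconut-free (and 1 more) — reject
E: not usable as a structure; has soy lecithin, so not soy-free — out
F: only cream and carrot; none excluded — keep

F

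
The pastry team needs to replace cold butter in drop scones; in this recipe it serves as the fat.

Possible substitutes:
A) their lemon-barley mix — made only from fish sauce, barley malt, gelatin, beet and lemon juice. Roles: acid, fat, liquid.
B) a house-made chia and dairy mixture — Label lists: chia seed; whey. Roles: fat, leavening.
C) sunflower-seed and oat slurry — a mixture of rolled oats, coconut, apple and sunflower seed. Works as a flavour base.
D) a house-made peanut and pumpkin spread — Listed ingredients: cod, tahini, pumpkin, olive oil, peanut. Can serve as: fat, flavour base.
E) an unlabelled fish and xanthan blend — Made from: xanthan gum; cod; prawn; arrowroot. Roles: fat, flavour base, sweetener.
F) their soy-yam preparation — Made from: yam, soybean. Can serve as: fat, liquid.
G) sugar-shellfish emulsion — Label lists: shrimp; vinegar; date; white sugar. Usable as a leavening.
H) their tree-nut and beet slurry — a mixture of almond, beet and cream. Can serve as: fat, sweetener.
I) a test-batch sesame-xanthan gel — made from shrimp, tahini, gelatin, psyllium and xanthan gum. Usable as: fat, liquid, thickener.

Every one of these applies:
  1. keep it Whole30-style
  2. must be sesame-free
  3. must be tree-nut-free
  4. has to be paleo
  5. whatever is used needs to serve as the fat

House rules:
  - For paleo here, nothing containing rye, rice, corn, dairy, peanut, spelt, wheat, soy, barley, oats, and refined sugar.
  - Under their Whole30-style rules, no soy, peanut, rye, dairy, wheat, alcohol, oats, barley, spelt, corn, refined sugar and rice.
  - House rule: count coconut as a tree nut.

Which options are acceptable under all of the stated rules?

E

A: has barley malt, so not paleo; has barley malt, so not Whole30-style — reject
B: has whey, so not paleo; has whey, so not Whole30-style — no
C: not usable as a fat; has rolled oats, so not paleo (and 2 more) — reject
D: has peanut, so not paleo; has peanut, so not Whole30-style (and 1 more) — reject
E: cod and prawn etc. — none of it excluded — valid
F: has soybean, so not paleo; has soybean, so not Whole30-style — reject
G: not usable as a fat; has white sugar, so not paleo (and 1 more) — reject
H: has cream, so not paleo; has cream, so not Whole30-style (and 1 more) — reject
I: has tahini, so not sesame-free — out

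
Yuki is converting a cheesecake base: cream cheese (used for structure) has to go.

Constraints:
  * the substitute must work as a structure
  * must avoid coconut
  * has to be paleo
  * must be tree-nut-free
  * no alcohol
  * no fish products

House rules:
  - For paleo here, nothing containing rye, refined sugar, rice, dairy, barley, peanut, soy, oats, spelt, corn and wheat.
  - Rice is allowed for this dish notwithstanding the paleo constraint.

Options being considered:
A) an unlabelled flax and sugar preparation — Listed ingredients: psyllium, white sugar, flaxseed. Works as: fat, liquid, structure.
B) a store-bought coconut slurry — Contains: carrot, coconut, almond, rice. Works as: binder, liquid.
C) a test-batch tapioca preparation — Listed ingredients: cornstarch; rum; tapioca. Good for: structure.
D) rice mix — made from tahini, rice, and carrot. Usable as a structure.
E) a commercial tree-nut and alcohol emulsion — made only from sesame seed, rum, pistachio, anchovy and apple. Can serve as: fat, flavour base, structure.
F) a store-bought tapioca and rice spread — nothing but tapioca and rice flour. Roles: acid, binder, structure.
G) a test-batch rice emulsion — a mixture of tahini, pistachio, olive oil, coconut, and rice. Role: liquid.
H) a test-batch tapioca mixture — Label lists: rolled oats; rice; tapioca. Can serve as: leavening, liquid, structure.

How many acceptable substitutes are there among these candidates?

2

A: has white sugar, so not paleo — reject
B: not usable as a structure; has almond, so not tree-nut-free (and 1 more) — reject
C: has cornstarch, so not paleo; has rum, so not alcohol-free — out
D: rice is permitted under the paleo carve-out; nothing else excluded — OK
E: has pistachio, so not tree-nut-free; has rum, so not alcohol-free (and 1 more) — out
F: rice is permitted under the paleo carve-out; nothing else excluded — keep
G: not usable as a structure; has pistachio, so not tree-nut-free (and 1 more) — out
H: has rolled oats, so not paleo — out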